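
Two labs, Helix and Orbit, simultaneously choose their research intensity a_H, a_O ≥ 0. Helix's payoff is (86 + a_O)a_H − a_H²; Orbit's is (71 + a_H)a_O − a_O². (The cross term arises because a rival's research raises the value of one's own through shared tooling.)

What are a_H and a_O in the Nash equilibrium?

81, 76

Expanding Helix's payoff: 86a_H + a_Oa_H − a_H².
∂π/∂a_H = 86 + a_O − 2a_H = 0, so a_H = 43 + 0.5a_O.
Likewise for Orbit: a_O = 35.5 + 0.5a_H.
Solving the two reaction functions simultaneously: (1 − (0.5)(0.5))a_H = 43 + 0.5·35.5, so 0.75a_H = 60.75 and a_H = 81.
Then a_O = 35.5 + 0.5·81 = 76.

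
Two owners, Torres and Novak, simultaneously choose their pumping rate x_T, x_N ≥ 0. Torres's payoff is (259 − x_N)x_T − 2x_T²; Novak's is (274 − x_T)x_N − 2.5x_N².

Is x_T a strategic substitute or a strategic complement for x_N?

strategic substitutes

Expanding Torres's payoff: 259x_T − x_Nx_T − 2x_T².
∂π/∂x_T = 259 − x_N − 4x_T = 0, so x_T = 64.75 − 0.25x_N.
The best-response slope dx_T/dx_N = −0.25 < 0: the reaction function is downward-sloping, so the choices are strategic substitutes.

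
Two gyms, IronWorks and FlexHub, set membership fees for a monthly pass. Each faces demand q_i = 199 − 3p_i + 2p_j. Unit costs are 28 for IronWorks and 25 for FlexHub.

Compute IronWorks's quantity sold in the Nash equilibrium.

126.5625

IronWorks's profit: π = (p_{IronWorks} − 28)(199 − 3p_{IronWorks} + 2p_{FlexHub}).
∂π/∂p_{IronWorks} = 283 − 6p_{IronWorks} + 2p_{FlexHub} = 0 ⇒ p_{IronWorks} = 283/6 + (1/3)p_{FlexHub}.
Similarly p_{FlexHub} = 137/3 + (1/3)p_{IronWorks}.
Substituting the second reaction function into the first: p_{IronWorks} = 283/6 + (1/3)(137/3 + (1/3)p_{IronWorks}), which gives (8/9)p_{IronWorks} = 1123/18 ⇒ p_{IronWorks} = 70.1875.
Then p_{FlexHub} = 137/3 + (1/3)·70.1875 = 69.0625.
q_{IronWorks} = 199 − 3·70.1875 + 2·69.0625 = 126.5625.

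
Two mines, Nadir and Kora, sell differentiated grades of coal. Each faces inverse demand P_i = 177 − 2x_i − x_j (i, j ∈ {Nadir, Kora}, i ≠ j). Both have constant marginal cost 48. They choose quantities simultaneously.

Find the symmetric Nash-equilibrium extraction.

Mine Nadir's profit: π = x_{Nadir}(177 − 2x_{Nadir} − x_{Kora}) − 48x_{Nadir}.
∂π/∂x_{Nadir} = 129 − 4x_{Nadir} − x_{Kora} = 0 ⇒ x_{Nadir} = 32.25 − 0.25x_{Kora}.
Setting x_{Nadir} = x_{Kora} in the reaction function: x_{Nadir} = 32.25 − 0.25x_{Nadir}, so x_{Nadir} = 32.25 / 1.25 = 25.8.

25.8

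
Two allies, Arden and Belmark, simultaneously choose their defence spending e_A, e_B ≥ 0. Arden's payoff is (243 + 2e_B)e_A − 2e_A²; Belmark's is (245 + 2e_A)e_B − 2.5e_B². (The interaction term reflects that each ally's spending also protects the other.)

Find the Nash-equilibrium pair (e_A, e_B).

106.5625, 91.625

Expanding Arden's payoff: 243e_A + 2e_Be_A − 2e_A².
∂π/∂e_A = 243 + 2e_B − 4e_A = 0, so e_A = 60.75 + 0.5e_B.
Likewise for Belmark: e_B = 49 + 0.4e_A.
Plugging e_B into Arden's best response: e_A = 60.75 + 0.5(49 + 0.4e_A) ⇒ 0.8e_A = 85.25, so e_A = 106.5625.
Then e_B = 49 + 0.4·106.5625 = 91.625.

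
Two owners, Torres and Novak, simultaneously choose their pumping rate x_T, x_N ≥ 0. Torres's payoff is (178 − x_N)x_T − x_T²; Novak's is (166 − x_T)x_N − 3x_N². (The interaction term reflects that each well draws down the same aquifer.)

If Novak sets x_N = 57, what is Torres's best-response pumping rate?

Expanding Torres's payoff: 178x_T − x_Nx_T − x_T².
∂π/∂x_T = 178 − x_N − 2x_T = 0, so x_T = 89 − 0.5x_N.
At x_N = 57: x_T = 89 − 0.5·57 = 60.5.

60.5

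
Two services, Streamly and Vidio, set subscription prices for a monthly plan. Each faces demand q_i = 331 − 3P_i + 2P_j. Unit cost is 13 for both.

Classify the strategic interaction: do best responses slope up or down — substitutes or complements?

Streamly's profit: π = (P_{Streamly} − 13)(331 − 3P_{Streamly} + 2P_{Vidio}).
∂π/∂P_{Streamly} = 370 − 6P_{Streamly} + 2P_{Vidio} = 0 ⇒ P_{Streamly} = 185/3 + (1/3)P_{Vidio}.
The best-response slope dP_{Streamly}/dP_{Vidio} = 1/3 > 0: the reaction function is upward-sloping, so the choices are strategic complements.

strategic complements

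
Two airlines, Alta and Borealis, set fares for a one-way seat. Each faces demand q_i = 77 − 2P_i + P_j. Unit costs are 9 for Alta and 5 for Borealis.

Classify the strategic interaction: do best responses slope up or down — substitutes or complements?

strategic complements

Alta's profit: π = (P_{Alta} − 9)(77 − 2P_{Alta} + P_{Borealis}).
∂π/∂P_{Alta} = 95 − 4P_{Alta} + P_{Borealis} = 0 ⇒ P_{Alta} = 23.75 + 0.25P_{Borealis}.
The best-response slope dP_{Alta}/dP_{Borealis} = 0.25 > 0: the reaction function is upward-sloping, so the choices are strategic complements.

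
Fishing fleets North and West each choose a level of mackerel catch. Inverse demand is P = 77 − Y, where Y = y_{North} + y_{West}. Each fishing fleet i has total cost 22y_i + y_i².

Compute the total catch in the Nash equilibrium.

Fishing fleet North's profit: π = y_{North}(77 − (y_{North} + y_{West})) − 22y_{North} − y_{North}².
∂π/∂y_{North} = 55 − 4y_{North} − y_{West} = 0, so y_{North} = 13.75 − 0.25y_{West}.
The game is symmetric, so in equilibrium y_{West} = y_{North}: the reaction function gives 1.25y_{North} = 13.75, hence y_{North} = 11.
Total catch: 11 + 11 = 22.

22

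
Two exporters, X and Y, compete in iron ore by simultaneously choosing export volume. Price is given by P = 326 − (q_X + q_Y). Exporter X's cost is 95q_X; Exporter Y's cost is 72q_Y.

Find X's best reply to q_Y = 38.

Exporter X's profit: π = q_X(326 − (q_X + q_Y)) − 95q_X.
∂π/∂q_X = 231 − 2q_X − q_Y = 0, so q_X = 115.5 − 0.5q_Y.
At q_Y = 38: q_X = 115.5 − 0.5·38 = 96.5.

96.5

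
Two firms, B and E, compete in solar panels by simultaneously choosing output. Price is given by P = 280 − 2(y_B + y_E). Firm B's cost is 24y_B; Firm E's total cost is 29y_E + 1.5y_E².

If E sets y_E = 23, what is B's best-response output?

52.5

Firm B's profit: π = y_B(280 − 2(y_B + y_E)) − 24y_B.
∂π/∂y_B = 256 − 4y_B − 2y_E = 0, so y_B = 64 − 0.5y_E.
At y_E = 23: y_B = 64 − 0.5·23 = 52.5.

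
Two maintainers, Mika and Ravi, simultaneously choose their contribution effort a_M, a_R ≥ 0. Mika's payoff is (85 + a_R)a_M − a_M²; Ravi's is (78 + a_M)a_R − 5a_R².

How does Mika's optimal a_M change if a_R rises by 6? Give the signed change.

Expanding Mika's payoff: 85a_M + a_Ra_M − a_M².
∂π/∂a_M = 85 + a_R − 2a_M = 0, so a_M = 42.5 + 0.5a_R.
The reaction-function slope is 0.5, so a 6-unit rise in a_R moves a_M by 0.5 × 6 = 3. Mika's best response rises — the actions are strategic complements.

3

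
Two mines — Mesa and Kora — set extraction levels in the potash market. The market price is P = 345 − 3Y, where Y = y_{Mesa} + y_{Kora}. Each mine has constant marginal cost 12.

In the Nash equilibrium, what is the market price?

Mine Mesa's profit: π = y_{Mesa}(345 − 3(y_{Mesa} + y_{Kora})) − 12y_{Mesa}.
∂π/∂y_{Mesa} = 333 − 6y_{Mesa} − 3y_{Kora} = 0, so y_{Mesa} = 55.5 − 0.5y_{Kora}.
The game is symmetric, so in equilibrium y_{Kora} = y_{Mesa}: the reaction function gives 1.5y_{Mesa} = 55.5, hence y_{Mesa} = 37.
Equilibrium price: P = 345 − 3·74 = 123.

123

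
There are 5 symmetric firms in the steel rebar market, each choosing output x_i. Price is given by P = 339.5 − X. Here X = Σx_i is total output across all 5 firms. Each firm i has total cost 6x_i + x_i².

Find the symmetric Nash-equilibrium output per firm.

A representative firm's profit is π_i = x_i(339.5 − X) − 6x_i − x_i², with X = x_i + Σ_{j≠i} x_j.
First-order condition: 333.5 − 4x_i − Σ_{j≠i} x_j = 0.
Imposing symmetry (x_j = x for all j) turns Σ_{j≠i} x_j into 4x, so 333.5 = 8x and x = 41.6875.

41.6875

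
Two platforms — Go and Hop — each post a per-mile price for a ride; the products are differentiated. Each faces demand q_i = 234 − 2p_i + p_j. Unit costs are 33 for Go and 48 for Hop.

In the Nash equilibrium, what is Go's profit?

9522

Go's profit: π = (p_{Go} − 33)(234 − 2p_{Go} + p_{Hop}).
∂π/∂p_{Go} = 300 − 4p_{Go} + p_{Hop} = 0 ⇒ p_{Go} = 75 + 0.25p_{Hop}.
Similarly p_{Hop} = 82.5 + 0.25p_{Go}.
Substituting the second reaction function into the first: p_{Go} = 75 + 0.25(82.5 + 0.25p_{Go}), which gives 0.9375p_{Go} = 95.625 ⇒ p_{Go} = 102.
Then p_{Hop} = 82.5 + 0.25·102 = 108.
q_{Go} = 234 − 2·102 + 108 = 138.
Profit = (102 − 33)·138 = 9522.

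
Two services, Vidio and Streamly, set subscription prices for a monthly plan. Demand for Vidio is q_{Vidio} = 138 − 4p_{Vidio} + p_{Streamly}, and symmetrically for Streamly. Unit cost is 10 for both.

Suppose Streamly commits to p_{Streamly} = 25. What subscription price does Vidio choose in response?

Vidio's profit: π = (p_{Vidio} − 10)(138 − 4p_{Vidio} + p_{Streamly}).
∂π/∂p_{Vidio} = 178 − 8p_{Vidio} + p_{Streamly} = 0 ⇒ p_{Vidio} = 22.25 + 0.125p_{Streamly}.
At p_{Streamly} = 25: p_{Vidio} = 22.25 + 0.125·25 = 25.375.

25.375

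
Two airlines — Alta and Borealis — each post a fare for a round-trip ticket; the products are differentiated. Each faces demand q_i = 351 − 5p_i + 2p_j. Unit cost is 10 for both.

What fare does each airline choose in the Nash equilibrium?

50.125

Alta's profit: π = (p_{Alta} − 10)(351 − 5p_{Alta} + 2p_{Borealis}).
∂π/∂p_{Alta} = 401 − 10p_{Alta} + 2p_{Borealis} = 0 ⇒ p_{Alta} = 40.1 + 0.2p_{Borealis}.
The game is symmetric, so in equilibrium p_{Borealis} = p_{Alta}: the reaction function gives 0.8p_{Alta} = 40.1, hence p_{Alta} = 50.125.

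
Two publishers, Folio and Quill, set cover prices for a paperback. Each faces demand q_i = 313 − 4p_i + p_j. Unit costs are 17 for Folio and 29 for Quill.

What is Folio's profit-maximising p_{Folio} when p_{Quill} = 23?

50.5

Folio's profit: π = (p_{Folio} − 17)(313 − 4p_{Folio} + p_{Quill}).
∂π/∂p_{Folio} = 381 − 8p_{Folio} + p_{Quill} = 0 ⇒ p_{Folio} = 47.625 + 0.125p_{Quill}.
At p_{Quill} = 23: p_{Folio} = 47.625 + 0.125·23 = 50.5.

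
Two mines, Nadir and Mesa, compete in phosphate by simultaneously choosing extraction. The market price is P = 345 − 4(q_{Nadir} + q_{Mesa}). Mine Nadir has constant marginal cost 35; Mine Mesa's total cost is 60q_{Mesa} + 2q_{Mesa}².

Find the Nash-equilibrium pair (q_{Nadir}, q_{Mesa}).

32.25, 13

Mine Nadir's profit: π = q_{Nadir}(345 − 4(q_{Nadir} + q_{Mesa})) − 35q_{Nadir}.
∂π/∂q_{Nadir} = 310 − 8q_{Nadir} − 4q_{Mesa} = 0, so q_{Nadir} = 38.75 − 0.5q_{Mesa}.
For Mesa: ∂π/∂q_{Mesa} = 285 − 12q_{Mesa} − 4q_{Nadir} = 0 ⇒ q_{Mesa} = 23.75 − (1/3)q_{Nadir}.
Solving the two reaction functions simultaneously: (1 − (−0.5)(−1/3))q_{Nadir} = 38.75 − 0.5·23.75, so (5/6)q_{Nadir} = 26.875 and q_{Nadir} = 32.25.
Then q_{Mesa} = 23.75 − (1/3)·32.25 = 13.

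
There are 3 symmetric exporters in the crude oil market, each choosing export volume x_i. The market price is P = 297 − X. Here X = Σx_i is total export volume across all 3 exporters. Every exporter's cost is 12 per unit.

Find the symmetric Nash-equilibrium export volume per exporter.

A representative exporter's profit is π_i = x_i(297 − X) − 12x_i, with X = x_i + Σ_{j≠i} x_j.
First-order condition: 285 − 2x_i − Σ_{j≠i} x_j = 0.
Imposing symmetry (x_j = x for all j) turns Σ_{j≠i} x_j into 2x, so 285 = 4x and x = 71.25.

71.25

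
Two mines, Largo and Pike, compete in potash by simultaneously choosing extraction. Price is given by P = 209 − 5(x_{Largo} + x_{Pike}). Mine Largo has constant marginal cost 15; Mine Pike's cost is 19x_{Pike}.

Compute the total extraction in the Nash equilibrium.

Mine Largo's profit: π = x_{Largo}(209 − 5(x_{Largo} + x_{Pike})) − 15x_{Largo}.
∂π/∂x_{Largo} = 194 − 10x_{Largo} − 5x_{Pike} = 0, so x_{Largo} = 19.4 − 0.5x_{Pike}.
By the same steps for Pike: x_{Pike} = 19 − 0.5x_{Largo}.
Solving the two reaction functions simultaneously: (1 − (−0.5)(−0.5))x_{Largo} = 19.4 − 0.5·19, so 0.75x_{Largo} = 9.9 and x_{Largo} = 13.2.
Then x_{Pike} = 19 − 0.5·13.2 = 12.4.
Total extraction: 13.2 + 12.4 = 25.6.

25.6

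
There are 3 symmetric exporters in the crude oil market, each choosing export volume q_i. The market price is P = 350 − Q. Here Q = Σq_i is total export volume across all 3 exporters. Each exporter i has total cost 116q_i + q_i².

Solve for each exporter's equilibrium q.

A representative exporter's profit is π_i = q_i(350 − Q) − 116q_i − q_i², with Q = q_i + Σ_{j≠i} q_j.
First-order condition: 234 − 4q_i − Σ_{j≠i} q_j = 0.
In a symmetric equilibrium every exporter chooses the same q, so Σ_{j≠i} q_j = 2q. The condition becomes 234 − 6q = 0, giving q = 234/6 = 39.

39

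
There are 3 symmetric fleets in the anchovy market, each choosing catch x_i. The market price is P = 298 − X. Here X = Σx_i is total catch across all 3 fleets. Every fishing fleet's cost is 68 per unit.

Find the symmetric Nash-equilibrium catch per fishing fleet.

A representative fishing fleet's profit is π_i = x_i(298 − X) − 68x_i, with X = x_i + Σ_{j≠i} x_j.
First-order condition: 230 − 2x_i − Σ_{j≠i} x_j = 0.
With identical fishing fleets, set every x_j = x: then 230 − 2x − 2x = 0, i.e. x = 230/4 = 57.5.

57.5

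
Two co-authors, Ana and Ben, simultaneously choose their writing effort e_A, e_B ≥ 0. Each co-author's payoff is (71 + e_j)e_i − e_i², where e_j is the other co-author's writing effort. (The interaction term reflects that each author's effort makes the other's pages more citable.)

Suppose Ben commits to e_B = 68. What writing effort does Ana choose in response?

69.5

Ana's payoff is (71 + e_B)e_A − e_A².
∂π/∂e_A = 71 + e_B − 2e_A = 0, so e_A = 35.5 + 0.5e_B.
At e_B = 68: e_A = 35.5 + 0.5·68 = 69.5.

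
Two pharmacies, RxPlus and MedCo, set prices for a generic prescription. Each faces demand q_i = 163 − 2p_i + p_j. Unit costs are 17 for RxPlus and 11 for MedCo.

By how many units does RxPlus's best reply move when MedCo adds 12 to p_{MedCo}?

3

RxPlus's profit: π = (p_{RxPlus} − 17)(163 − 2p_{RxPlus} + p_{MedCo}).
∂π/∂p_{RxPlus} = 197 − 4p_{RxPlus} + p_{MedCo} = 0 ⇒ p_{RxPlus} = 49.25 + 0.25p_{MedCo}.
The reaction-function slope is 0.25, so a 12-unit rise in p_{MedCo} moves p_{RxPlus} by 0.25 × 12 = 3. RxPlus's best response rises — the actions are strategic complements.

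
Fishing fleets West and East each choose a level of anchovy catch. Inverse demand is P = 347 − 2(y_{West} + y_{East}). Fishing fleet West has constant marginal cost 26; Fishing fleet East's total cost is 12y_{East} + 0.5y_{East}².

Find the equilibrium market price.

Fishing fleet West's profit: π = y_{West}(347 − 2(y_{West} + y_{East})) − 26y_{West}.
∂π/∂y_{West} = 321 − 4y_{West} − 2y_{East} = 0, so y_{West} = 80.25 − 0.5y_{East}.
For East: ∂π/∂y_{East} = 335 − 5y_{East} − 2y_{West} = 0 ⇒ y_{East} = 67 − 0.4y_{West}.
Plugging y_{East} into West's best response: y_{West} = 80.25 − 0.5(67 − 0.4y_{West}) ⇒ 0.8y_{West} = 46.75, so y_{West} = 58.4375.
Then y_{East} = 67 − 0.4·58.4375 = 43.625.
Equilibrium price: P = 347 − 2·102.0625 = 142.875.

142.875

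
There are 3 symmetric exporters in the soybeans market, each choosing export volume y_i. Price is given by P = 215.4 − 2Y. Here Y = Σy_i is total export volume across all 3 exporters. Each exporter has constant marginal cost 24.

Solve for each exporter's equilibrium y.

A representative exporter's profit is π_i = y_i(215.4 − 2Y) − 24y_i, with Y = y_i + Σ_{j≠i} y_j.
First-order condition: 191.4 − 4y_i − 2Σ_{j≠i} y_j = 0.
Imposing symmetry (y_j = y for all j) turns Σ_{j≠i} y_j into 2y, so 191.4 = 8y and y = 23.925.

23.925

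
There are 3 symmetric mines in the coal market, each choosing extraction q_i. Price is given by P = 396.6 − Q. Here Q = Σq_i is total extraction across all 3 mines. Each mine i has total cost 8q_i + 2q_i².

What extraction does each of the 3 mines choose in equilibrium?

A representative mine's profit is π_i = q_i(396.6 − Q) − 8q_i − 2q_i², with Q = q_i + Σ_{j≠i} q_j.
First-order condition: 388.6 − 6q_i − Σ_{j≠i} q_j = 0.
In a symmetric equilibrium every mine chooses the same q, so Σ_{j≠i} q_j = 2q. The condition becomes 388.6 − 8q = 0, giving q = 388.6/8 = 48.575.

48.575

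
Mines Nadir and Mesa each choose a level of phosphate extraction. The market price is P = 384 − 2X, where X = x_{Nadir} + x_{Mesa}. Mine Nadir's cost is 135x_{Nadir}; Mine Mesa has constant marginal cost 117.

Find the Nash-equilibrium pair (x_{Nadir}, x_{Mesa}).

Mine Nadir's profit: π = x_{Nadir}(384 − 2(x_{Nadir} + x_{Mesa})) − 135x_{Nadir}.
∂π/∂x_{Nadir} = 249 − 4x_{Nadir} − 2x_{Mesa} = 0, so x_{Nadir} = 62.25 − 0.5x_{Mesa}.
By the same steps for Mesa: x_{Mesa} = 66.75 − 0.5x_{Nadir}.
Substituting the second reaction function into the first: x_{Nadir} = 62.25 − 0.5(66.75 − 0.5x_{Nadir}), which gives 0.75x_{Nadir} = 28.875 ⇒ x_{Nadir} = 38.5.
Then x_{Mesa} = 66.75 − 0.5·38.5 = 47.5.

38.5, 47.5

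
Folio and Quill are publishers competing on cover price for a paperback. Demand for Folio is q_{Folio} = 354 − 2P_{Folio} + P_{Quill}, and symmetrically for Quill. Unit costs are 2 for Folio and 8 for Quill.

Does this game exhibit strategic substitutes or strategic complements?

Folio's profit: π = (P_{Folio} − 2)(354 − 2P_{Folio} + P_{Quill}).
∂π/∂P_{Folio} = 358 − 4P_{Folio} + P_{Quill} = 0 ⇒ P_{Folio} = 89.5 + 0.25P_{Quill}.
The best-response slope dP_{Folio}/dP_{Quill} = 0.25 > 0: the reaction function is upward-sloping, so the choices are strategic complements.

strategic complements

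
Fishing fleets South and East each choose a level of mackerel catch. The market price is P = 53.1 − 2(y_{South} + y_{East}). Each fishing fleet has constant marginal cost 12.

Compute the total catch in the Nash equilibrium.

Fishing fleet South's profit: π = y_{South}(53.1 − 2(y_{South} + y_{East})) − 12y_{South}.
∂π/∂y_{South} = 41.1 − 4y_{South} − 2y_{East} = 0, so y_{South} = 10.275 − 0.5y_{East}.
The game is symmetric, so in equilibrium y_{East} = y_{South}: the reaction function gives 1.5y_{South} = 10.275, hence y_{South} = 6.85.
Total catch: 6.85 + 6.85 = 13.7.

13.7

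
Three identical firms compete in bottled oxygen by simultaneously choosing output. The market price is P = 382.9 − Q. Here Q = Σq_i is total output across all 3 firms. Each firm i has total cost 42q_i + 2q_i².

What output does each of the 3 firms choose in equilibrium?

A representative firm's profit is π_i = q_i(382.9 − Q) − 42q_i − 2q_i², with Q = q_i + Σ_{j≠i} q_j.
First-order condition: 340.9 − 6q_i − Σ_{j≠i} q_j = 0.
Imposing symmetry (q_j = q for all j) turns Σ_{j≠i} q_j into 2q, so 340.9 = 8q and q = 42.6125.

42.6125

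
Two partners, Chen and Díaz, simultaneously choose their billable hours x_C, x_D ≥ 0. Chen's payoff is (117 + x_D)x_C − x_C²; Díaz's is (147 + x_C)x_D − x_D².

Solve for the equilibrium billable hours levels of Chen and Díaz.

127, 137

Expanding Chen's payoff: 117x_C + x_Dx_C − x_C².
∂π/∂x_C = 117 + x_D − 2x_C = 0, so x_C = 58.5 + 0.5x_D.
Likewise for Díaz: x_D = 73.5 + 0.5x_C.
Substituting the second reaction function into the first: x_C = 58.5 + 0.5(73.5 + 0.5x_C), which gives 0.75x_C = 95.25 ⇒ x_C = 127.
Then x_D = 73.5 + 0.5·127 = 137.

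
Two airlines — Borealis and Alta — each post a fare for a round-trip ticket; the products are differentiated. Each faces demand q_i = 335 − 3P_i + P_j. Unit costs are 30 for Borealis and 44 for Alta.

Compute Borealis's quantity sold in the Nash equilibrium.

Borealis's profit: π = (P_{Borealis} − 30)(335 − 3P_{Borealis} + P_{Alta}).
∂π/∂P_{Borealis} = 425 − 6P_{Borealis} + P_{Alta} = 0 ⇒ P_{Borealis} = 425/6 + (1/6)P_{Alta}.
Similarly P_{Alta} = 467/6 + (1/6)P_{Borealis}.
Solving the two reaction functions simultaneously: (1 − (1/6)(1/6))P_{Borealis} = 425/6 + (1/6)·(467/6), so (35/36)P_{Borealis} = 3017/36 and P_{Borealis} = 86.2.
Then P_{Alta} = 467/6 + (1/6)·86.2 = 92.2.
q_{Borealis} = 335 − 3·86.2 + 92.2 = 168.6.

168.6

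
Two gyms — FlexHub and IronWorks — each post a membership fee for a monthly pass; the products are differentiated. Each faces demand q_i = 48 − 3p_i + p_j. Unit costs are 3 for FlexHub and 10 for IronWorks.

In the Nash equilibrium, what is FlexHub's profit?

FlexHub's profit: π = (p_{FlexHub} − 3)(48 − 3p_{FlexHub} + p_{IronWorks}).
∂π/∂p_{FlexHub} = 57 − 6p_{FlexHub} + p_{IronWorks} = 0 ⇒ p_{FlexHub} = 9.5 + (1/6)p_{IronWorks}.
Similarly p_{IronWorks} = 13 + (1/6)p_{FlexHub}.
Substituting the second reaction function into the first: p_{FlexHub} = 9.5 + (1/6)(13 + (1/6)p_{FlexHub}), which gives (35/36)p_{FlexHub} = 35/3 ⇒ p_{FlexHub} = 12.
Then p_{IronWorks} = 13 + (1/6)·12 = 15.
q_{FlexHub} = 48 − 3·12 + 15 = 27.
Profit = (12 − 3)·27 = 243.

243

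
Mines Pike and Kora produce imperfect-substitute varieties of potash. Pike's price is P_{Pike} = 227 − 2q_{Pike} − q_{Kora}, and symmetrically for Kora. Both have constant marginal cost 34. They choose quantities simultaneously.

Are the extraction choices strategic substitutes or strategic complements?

strategic substitutes

Mine Pike's profit: π = q_{Pike}(227 − 2q_{Pike} − q_{Kora}) − 34q_{Pike}.
∂π/∂q_{Pike} = 193 − 4q_{Pike} − q_{Kora} = 0 ⇒ q_{Pike} = 48.25 − 0.25q_{Kora}.
The best-response slope dq_{Pike}/dq_{Kora} = −0.25 < 0: the reaction function is downward-sloping, so the choices are strategic substitutes.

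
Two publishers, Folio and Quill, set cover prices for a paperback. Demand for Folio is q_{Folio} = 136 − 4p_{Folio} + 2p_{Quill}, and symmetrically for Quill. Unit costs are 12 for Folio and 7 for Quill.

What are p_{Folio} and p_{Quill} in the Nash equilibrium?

Folio's profit: π = (p_{Folio} − 12)(136 − 4p_{Folio} + 2p_{Quill}).
∂π/∂p_{Folio} = 184 − 8p_{Folio} + 2p_{Quill} = 0 ⇒ p_{Folio} = 23 + 0.25p_{Quill}.
Similarly p_{Quill} = 20.5 + 0.25p_{Folio}.
Substituting the second reaction function into the first: p_{Folio} = 23 + 0.25(20.5 + 0.25p_{Folio}), which gives 0.9375p_{Folio} = 28.125 ⇒ p_{Folio} = 30.
Then p_{Quill} = 20.5 + 0.25·30 = 28.

30, 28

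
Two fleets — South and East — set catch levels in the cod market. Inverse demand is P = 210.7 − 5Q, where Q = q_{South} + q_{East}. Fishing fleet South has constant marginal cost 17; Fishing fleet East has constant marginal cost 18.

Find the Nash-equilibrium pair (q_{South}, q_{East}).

Fishing fleet South's profit: π = q_{South}(210.7 − 5(q_{South} + q_{East})) − 17q_{South}.
∂π/∂q_{South} = 193.7 − 10q_{South} − 5q_{East} = 0, so q_{South} = 19.37 − 0.5q_{East}.
By the same steps for East: q_{East} = 19.27 − 0.5q_{South}.
Solving the two reaction functions simultaneously: (1 − (−0.5)(−0.5))q_{South} = 19.37 − 0.5·19.27, so 0.75q_{South} = 9.735 and q_{South} = 12.98.
Then q_{East} = 19.27 − 0.5·12.98 = 12.78.

12.98, 12.78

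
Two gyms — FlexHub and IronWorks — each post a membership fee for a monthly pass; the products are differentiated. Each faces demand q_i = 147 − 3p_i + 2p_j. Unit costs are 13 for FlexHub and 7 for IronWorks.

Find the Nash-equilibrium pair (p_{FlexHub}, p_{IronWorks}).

FlexHub's profit: π = (p_{FlexHub} − 13)(147 − 3p_{FlexHub} + 2p_{IronWorks}).
∂π/∂p_{FlexHub} = 186 − 6p_{FlexHub} + 2p_{IronWorks} = 0 ⇒ p_{FlexHub} = 31 + (1/3)p_{IronWorks}.
Similarly p_{IronWorks} = 28 + (1/3)p_{FlexHub}.
Plugging p_{IronWorks} into FlexHub's best response: p_{FlexHub} = 31 + (1/3)(28 + (1/3)p_{FlexHub}) ⇒ (8/9)p_{FlexHub} = 121/3, so p_{FlexHub} = 45.375.
Then p_{IronWorks} = 28 + (1/3)·45.375 = 43.125.

45.375, 43.125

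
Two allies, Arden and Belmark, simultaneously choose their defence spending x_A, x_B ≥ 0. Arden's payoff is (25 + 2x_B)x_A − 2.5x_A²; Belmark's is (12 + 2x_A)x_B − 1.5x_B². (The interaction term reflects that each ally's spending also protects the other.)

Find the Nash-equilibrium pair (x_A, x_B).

Expanding Arden's payoff: 25x_A + 2x_Bx_A − 2.5x_A².
∂π/∂x_A = 25 + 2x_B − 5x_A = 0, so x_A = 5 + 0.4x_B.
Likewise for Belmark: x_B = 4 + (2/3)x_A.
Plugging x_B into Arden's best response: x_A = 5 + 0.4(4 + (2/3)x_A) ⇒ (11/15)x_A = 6.6, so x_A = 9.
Then x_B = 4 + (2/3)·9 = 10.

9, 10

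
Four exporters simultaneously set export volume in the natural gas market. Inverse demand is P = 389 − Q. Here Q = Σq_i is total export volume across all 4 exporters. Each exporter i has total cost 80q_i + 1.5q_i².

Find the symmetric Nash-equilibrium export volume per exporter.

A representative exporter's profit is π_i = q_i(389 − Q) − 80q_i − 1.5q_i², with Q = q_i + Σ_{j≠i} q_j.
First-order condition: 309 − 5q_i − Σ_{j≠i} q_j = 0.
With identical exporters, set every q_j = q: then 309 − 5q − 3q = 0, i.e. q = 309/8 = 38.625.

38.625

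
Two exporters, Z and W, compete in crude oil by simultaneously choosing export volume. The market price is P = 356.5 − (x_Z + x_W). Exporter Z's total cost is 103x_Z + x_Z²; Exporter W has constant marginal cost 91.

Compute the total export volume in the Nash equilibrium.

Exporter Z's profit: π = x_Z(356.5 − (x_Z + x_W)) − 103x_Z − x_Z².
∂π/∂x_Z = 253.5 − 4x_Z − x_W = 0, so x_Z = 63.375 − 0.25x_W.
For W: ∂π/∂x_W = 265.5 − 2x_W − x_Z = 0 ⇒ x_W = 132.75 − 0.5x_Z.
Solving the two reaction functions simultaneously: (1 − (−0.25)(−0.5))x_Z = 63.375 − 0.25·132.75, so 0.875x_Z = 30.1875 and x_Z = 34.5.
Then x_W = 132.75 − 0.5·34.5 = 115.5.
Total export volume: 34.5 + 115.5 = 150.

150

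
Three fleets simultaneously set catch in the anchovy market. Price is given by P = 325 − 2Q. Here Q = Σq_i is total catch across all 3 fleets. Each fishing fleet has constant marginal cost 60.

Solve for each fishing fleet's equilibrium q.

A representative fishing fleet's profit is π_i = q_i(325 − 2Q) − 60q_i, with Q = q_i + Σ_{j≠i} q_j.
First-order condition: 265 − 4q_i − 2Σ_{j≠i} q_j = 0.
With identical fishing fleets, set every q_j = q: then 265 − 4q − 4q = 0, i.e. q = 265/8 = 33.125.

33.125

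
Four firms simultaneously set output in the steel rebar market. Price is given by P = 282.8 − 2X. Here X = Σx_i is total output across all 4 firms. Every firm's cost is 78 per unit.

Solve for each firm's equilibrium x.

A representative firm's profit is π_i = x_i(282.8 − 2X) − 78x_i, with X = x_i + Σ_{j≠i} x_j.
First-order condition: 204.8 − 4x_i − 2Σ_{j≠i} x_j = 0.
In a symmetric equilibrium every firm chooses the same x, so Σ_{j≠i} x_j = 3x. The condition becomes 204.8 − 10x = 0, giving x = 204.8/10 = 20.48.

20.48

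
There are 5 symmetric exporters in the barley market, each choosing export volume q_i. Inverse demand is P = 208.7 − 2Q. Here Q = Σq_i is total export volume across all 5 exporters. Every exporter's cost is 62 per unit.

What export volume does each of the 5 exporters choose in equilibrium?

12.225

A representative exporter's profit is π_i = q_i(208.7 − 2Q) − 62q_i, with Q = q_i + Σ_{j≠i} q_j.
First-order condition: 146.7 − 4q_i − 2Σ_{j≠i} q_j = 0.
With identical exporters, set every q_j = q: then 146.7 − 4q − 8q = 0, i.e. q = 146.7/12 = 12.225.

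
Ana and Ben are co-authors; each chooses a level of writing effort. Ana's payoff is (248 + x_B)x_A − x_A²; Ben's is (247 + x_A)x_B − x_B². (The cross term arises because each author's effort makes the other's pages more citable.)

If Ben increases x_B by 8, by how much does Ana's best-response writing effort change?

4

Expanding Ana's payoff: 248x_A + x_Bx_A − x_A².
∂π/∂x_A = 248 + x_B − 2x_A = 0, so x_A = 124 + 0.5x_B.
The reaction-function slope is 0.5, so an 8-unit rise in x_B moves x_A by 0.5 × 8 = 4. Ana's best response rises — the actions are strategic complements.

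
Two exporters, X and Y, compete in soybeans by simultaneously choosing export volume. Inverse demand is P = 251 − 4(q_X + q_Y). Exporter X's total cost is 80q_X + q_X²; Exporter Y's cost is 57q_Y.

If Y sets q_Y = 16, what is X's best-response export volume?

Exporter X's profit: π = q_X(251 − 4(q_X + q_Y)) − 80q_X − q_X².
∂π/∂q_X = 171 − 10q_X − 4q_Y = 0, so q_X = 17.1 − 0.4q_Y.
At q_Y = 16: q_X = 17.1 − 0.4·16 = 10.7.

10.7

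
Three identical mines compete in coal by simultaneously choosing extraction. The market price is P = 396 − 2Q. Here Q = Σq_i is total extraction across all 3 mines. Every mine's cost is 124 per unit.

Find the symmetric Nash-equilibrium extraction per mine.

A representative mine's profit is π_i = q_i(396 − 2Q) − 124q_i, with Q = q_i + Σ_{j≠i} q_j.
First-order condition: 272 − 4q_i − 2Σ_{j≠i} q_j = 0.
With identical mines, set every q_j = q: then 272 − 4q − 4q = 0, i.e. q = 272/8 = 34.

34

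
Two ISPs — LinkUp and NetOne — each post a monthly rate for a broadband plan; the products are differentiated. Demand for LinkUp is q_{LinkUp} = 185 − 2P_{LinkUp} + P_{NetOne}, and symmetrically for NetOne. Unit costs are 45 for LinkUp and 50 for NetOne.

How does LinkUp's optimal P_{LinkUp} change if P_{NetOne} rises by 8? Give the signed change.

LinkUp's profit: π = (P_{LinkUp} − 45)(185 − 2P_{LinkUp} + P_{NetOne}).
∂π/∂P_{LinkUp} = 275 − 4P_{LinkUp} + P_{NetOne} = 0 ⇒ P_{LinkUp} = 68.75 + 0.25P_{NetOne}.
The reaction-function slope is 0.25, so an 8-unit rise in P_{NetOne} moves P_{LinkUp} by 0.25 × 8 = 2. LinkUp's best response rises — the actions are strategic complements.

2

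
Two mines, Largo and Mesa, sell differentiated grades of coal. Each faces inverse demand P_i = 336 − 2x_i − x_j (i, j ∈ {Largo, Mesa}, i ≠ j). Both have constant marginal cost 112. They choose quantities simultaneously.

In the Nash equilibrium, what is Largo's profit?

Mine Largo's profit: π = x_{Largo}(336 − 2x_{Largo} − x_{Mesa}) − 112x_{Largo}.
∂π/∂x_{Largo} = 224 − 4x_{Largo} − x_{Mesa} = 0 ⇒ x_{Largo} = 56 − 0.25x_{Mesa}.
Setting x_{Largo} = x_{Mesa} in the reaction function: x_{Largo} = 56 − 0.25x_{Largo}, so x_{Largo} = 56 / 1.25 = 44.8.
P_{Largo} = 336 − 2·44.8 − 44.8 = 201.6.
Profit = (201.6 − 112)·44.8 = 4014.08.

4014.08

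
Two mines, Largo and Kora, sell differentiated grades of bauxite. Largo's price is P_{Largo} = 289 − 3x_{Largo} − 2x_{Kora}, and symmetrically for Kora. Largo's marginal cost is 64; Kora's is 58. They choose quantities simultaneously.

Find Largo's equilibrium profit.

Mine Largo's profit: π = x_{Largo}(289 − 3x_{Largo} − 2x_{Kora}) − 64x_{Largo}.
∂π/∂x_{Largo} = 225 − 6x_{Largo} − 2x_{Kora} = 0 ⇒ x_{Largo} = 37.5 − (1/3)x_{Kora}.
Similarly x_{Kora} = 38.5 − (1/3)x_{Largo}.
Plugging x_{Kora} into Largo's best response: x_{Largo} = 37.5 − (1/3)(38.5 − (1/3)x_{Largo}) ⇒ (8/9)x_{Largo} = 74/3, so x_{Largo} = 27.75.
Then x_{Kora} = 38.5 − (1/3)·27.75 = 29.25.
P_{Largo} = 289 − 3·27.75 − 2·29.25 = 147.25.
Profit = (147.25 − 64)·27.75 = 2310.1875.

2310.1875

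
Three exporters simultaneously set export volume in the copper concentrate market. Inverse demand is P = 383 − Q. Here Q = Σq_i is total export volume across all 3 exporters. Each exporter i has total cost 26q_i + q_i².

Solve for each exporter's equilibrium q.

A representative exporter's profit is π_i = q_i(383 − Q) − 26q_i − q_i², with Q = q_i + Σ_{j≠i} q_j.
First-order condition: 357 − 4q_i − Σ_{j≠i} q_j = 0.
In a symmetric equilibrium every exporter chooses the same q, so Σ_{j≠i} q_j = 2q. The condition becomes 357 − 6q = 0, giving q = 357/6 = 59.5.

59.5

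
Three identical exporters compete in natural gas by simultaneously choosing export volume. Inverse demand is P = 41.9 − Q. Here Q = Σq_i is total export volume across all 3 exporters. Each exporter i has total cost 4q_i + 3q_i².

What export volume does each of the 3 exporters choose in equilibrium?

3.79

A representative exporter's profit is π_i = q_i(41.9 − Q) − 4q_i − 3q_i², with Q = q_i + Σ_{j≠i} q_j.
First-order condition: 37.9 − 8q_i − Σ_{j≠i} q_j = 0.
Imposing symmetry (q_j = q for all j) turns Σ_{j≠i} q_j into 2q, so 37.9 = 10q and q = 3.79.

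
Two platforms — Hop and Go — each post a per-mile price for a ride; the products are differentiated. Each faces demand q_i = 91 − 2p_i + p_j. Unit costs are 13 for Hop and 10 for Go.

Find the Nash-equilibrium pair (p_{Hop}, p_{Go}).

Hop's profit: π = (p_{Hop} − 13)(91 − 2p_{Hop} + p_{Go}).
∂π/∂p_{Hop} = 117 − 4p_{Hop} + p_{Go} = 0 ⇒ p_{Hop} = 29.25 + 0.25p_{Go}.
Similarly p_{Go} = 27.75 + 0.25p_{Hop}.
Solving the two reaction functions simultaneously: (1 − (0.25)(0.25))p_{Hop} = 29.25 + 0.25·27.75, so 0.9375p_{Hop} = 36.1875 and p_{Hop} = 38.6.
Then p_{Go} = 27.75 + 0.25·38.6 = 37.4.

38.6, 37.4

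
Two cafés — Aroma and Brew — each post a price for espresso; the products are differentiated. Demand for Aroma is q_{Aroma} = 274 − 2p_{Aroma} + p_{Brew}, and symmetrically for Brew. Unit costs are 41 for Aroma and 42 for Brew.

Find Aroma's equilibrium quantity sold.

155.6

Aroma's profit: π = (p_{Aroma} − 41)(274 − 2p_{Aroma} + p_{Brew}).
∂π/∂p_{Aroma} = 356 − 4p_{Aroma} + p_{Brew} = 0 ⇒ p_{Aroma} = 89 + 0.25p_{Brew}.
Similarly p_{Brew} = 89.5 + 0.25p_{Aroma}.
Solving the two reaction functions simultaneously: (1 − (0.25)(0.25))p_{Aroma} = 89 + 0.25·89.5, so 0.9375p_{Aroma} = 111.375 and p_{Aroma} = 118.8.
Then p_{Brew} = 89.5 + 0.25·118.8 = 119.2.
q_{Aroma} = 274 − 2·118.8 + 119.2 = 155.6.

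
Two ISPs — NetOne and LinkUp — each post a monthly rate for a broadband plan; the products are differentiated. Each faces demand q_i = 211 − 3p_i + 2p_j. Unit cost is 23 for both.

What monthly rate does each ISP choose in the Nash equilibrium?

NetOne's profit: π = (p_{NetOne} − 23)(211 − 3p_{NetOne} + 2p_{LinkUp}).
∂π/∂p_{NetOne} = 280 − 6p_{NetOne} + 2p_{LinkUp} = 0 ⇒ p_{NetOne} = 140/3 + (1/3)p_{LinkUp}.
The game is symmetric, so in equilibrium p_{LinkUp} = p_{NetOne}: the reaction function gives (2/3)p_{NetOne} = 140/3, hence p_{NetOne} = 70.

70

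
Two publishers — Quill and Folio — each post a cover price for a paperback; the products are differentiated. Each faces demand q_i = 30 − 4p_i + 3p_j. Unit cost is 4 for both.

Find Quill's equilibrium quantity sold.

Quill's profit: π = (p_{Quill} − 4)(30 − 4p_{Quill} + 3p_{Folio}).
∂π/∂p_{Quill} = 46 − 8p_{Quill} + 3p_{Folio} = 0 ⇒ p_{Quill} = 5.75 + 0.375p_{Folio}.
By symmetry p_{Folio} = p_{Quill}; substituting into the reaction function, 0.625p_{Quill} = 5.75 and p_{Quill} = 9.2.
q_{Quill} = 30 − 4·9.2 + 3·9.2 = 20.8.

20.8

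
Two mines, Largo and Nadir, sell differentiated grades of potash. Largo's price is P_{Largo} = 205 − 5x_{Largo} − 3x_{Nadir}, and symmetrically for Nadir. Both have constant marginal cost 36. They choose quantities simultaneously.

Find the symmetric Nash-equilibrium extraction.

Mine Largo's profit: π = x_{Largo}(205 − 5x_{Largo} − 3x_{Nadir}) − 36x_{Largo}.
∂π/∂x_{Largo} = 169 − 10x_{Largo} − 3x_{Nadir} = 0 ⇒ x_{Largo} = 16.9 − 0.3x_{Nadir}.
By symmetry x_{Nadir} = x_{Largo}; substituting into the reaction function, 1.3x_{Largo} = 16.9 and x_{Largo} = 13.

13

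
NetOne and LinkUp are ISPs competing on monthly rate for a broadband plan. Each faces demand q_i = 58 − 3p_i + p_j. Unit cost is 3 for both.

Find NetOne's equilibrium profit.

NetOne's profit: π = (p_{NetOne} − 3)(58 − 3p_{NetOne} + p_{LinkUp}).
∂π/∂p_{NetOne} = 67 − 6p_{NetOne} + p_{LinkUp} = 0 ⇒ p_{NetOne} = 67/6 + (1/6)p_{LinkUp}.
Setting p_{NetOne} = p_{LinkUp} in the reaction function: p_{NetOne} = 67/6 + (1/6)p_{NetOne}, so p_{NetOne} = (67/6) / (5/6) = 13.4.
q_{NetOne} = 58 − 3·13.4 + 13.4 = 31.2.
Profit = (13.4 − 3)·31.2 = 324.48.

324.48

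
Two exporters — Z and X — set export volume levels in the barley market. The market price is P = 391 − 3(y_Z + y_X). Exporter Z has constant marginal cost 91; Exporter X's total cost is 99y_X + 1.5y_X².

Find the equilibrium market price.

Exporter Z's profit: π = y_Z(391 − 3(y_Z + y_X)) − 91y_Z.
∂π/∂y_Z = 300 − 6y_Z − 3y_X = 0, so y_Z = 50 − 0.5y_X.
For X: ∂π/∂y_X = 292 − 9y_X − 3y_Z = 0 ⇒ y_X = 292/9 − (1/3)y_Z.
Plugging y_X into Z's best response: y_Z = 50 − 0.5(292/9 − (1/3)y_Z) ⇒ (5/6)y_Z = 304/9, so y_Z = 608/15.
Then y_X = 292/9 − (1/3)·(608/15) = 284/15.
Equilibrium price: P = 391 − 3·(892/15) = 212.6.

212.6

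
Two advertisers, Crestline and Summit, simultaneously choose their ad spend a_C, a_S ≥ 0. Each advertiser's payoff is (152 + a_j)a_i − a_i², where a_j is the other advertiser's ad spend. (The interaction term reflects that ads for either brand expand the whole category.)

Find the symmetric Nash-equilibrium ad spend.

Crestline's payoff is (152 + a_S)a_C − a_C².
∂π/∂a_C = 152 + a_S − 2a_C = 0, so a_C = 76 + 0.5a_S.
The game is symmetric, so in equilibrium a_S = a_C: the reaction function gives 0.5a_C = 76, hence a_C = 152.

152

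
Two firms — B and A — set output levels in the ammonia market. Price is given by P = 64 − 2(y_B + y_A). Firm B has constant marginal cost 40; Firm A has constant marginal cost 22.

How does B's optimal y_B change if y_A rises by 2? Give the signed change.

-1

Firm B's profit: π = y_B(64 − 2(y_B + y_A)) − 40y_B.
∂π/∂y_B = 24 − 4y_B − 2y_A = 0, so y_B = 6 − 0.5y_A.
The reaction-function slope is −0.5, so a 2-unit rise in y_A moves y_B by −0.5 × 2 = −1. B's best response falls — the actions are strategic substitutes.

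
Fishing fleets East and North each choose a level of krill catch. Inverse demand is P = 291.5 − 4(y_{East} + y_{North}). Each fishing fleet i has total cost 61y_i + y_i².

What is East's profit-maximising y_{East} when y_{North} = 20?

Fishing fleet East's profit: π = y_{East}(291.5 − 4(y_{East} + y_{North})) − 61y_{East} − y_{East}².
∂π/∂y_{East} = 230.5 − 10y_{East} − 4y_{North} = 0, so y_{East} = 23.05 − 0.4y_{North}.
At y_{North} = 20: y_{East} = 23.05 − 0.4·20 = 15.05.

15.05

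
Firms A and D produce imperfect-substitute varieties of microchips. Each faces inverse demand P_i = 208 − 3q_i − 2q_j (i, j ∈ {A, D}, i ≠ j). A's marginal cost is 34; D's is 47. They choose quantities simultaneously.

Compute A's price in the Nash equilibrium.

Firm A's profit: π = q_A(208 − 3q_A − 2q_D) − 34q_A.
∂π/∂q_A = 174 − 6q_A − 2q_D = 0 ⇒ q_A = 29 − (1/3)q_D.
Similarly q_D = 161/6 − (1/3)q_A.
Substituting the second reaction function into the first: q_A = 29 − (1/3)(161/6 − (1/3)q_A), which gives (8/9)q_A = 361/18 ⇒ q_A = 22.5625.
Then q_D = 161/6 − (1/3)·22.5625 = 19.3125.
P_A = 208 − 3·22.5625 − 2·19.3125 = 101.6875.

101.6875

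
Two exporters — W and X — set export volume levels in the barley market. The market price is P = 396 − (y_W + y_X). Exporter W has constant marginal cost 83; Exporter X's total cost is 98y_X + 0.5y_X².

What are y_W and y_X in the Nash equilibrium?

128.2, 56.6

Exporter W's profit: π = y_W(396 − (y_W + y_X)) − 83y_W.
∂π/∂y_W = 313 − 2y_W − y_X = 0, so y_W = 156.5 − 0.5y_X.
For X: ∂π/∂y_X = 298 − 3y_X − y_W = 0 ⇒ y_X = 298/3 − (1/3)y_W.
Plugging y_X into W's best response: y_W = 156.5 − 0.5(298/3 − (1/3)y_W) ⇒ (5/6)y_W = 641/6, so y_W = 128.2.
Then y_X = 298/3 − (1/3)·128.2 = 56.6.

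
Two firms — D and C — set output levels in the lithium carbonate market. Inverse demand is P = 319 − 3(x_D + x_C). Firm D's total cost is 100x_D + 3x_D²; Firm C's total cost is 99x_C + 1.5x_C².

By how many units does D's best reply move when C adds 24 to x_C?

Firm D's profit: π = x_D(319 − 3(x_D + x_C)) − 100x_D − 3x_D².
∂π/∂x_D = 219 − 12x_D − 3x_C = 0, so x_D = 18.25 − 0.25x_C.
The reaction-function slope is −0.25, so a 24-unit rise in x_C moves x_D by −0.25 × 24 = −6. D's best response falls — the actions are strategic substitutes.

-6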